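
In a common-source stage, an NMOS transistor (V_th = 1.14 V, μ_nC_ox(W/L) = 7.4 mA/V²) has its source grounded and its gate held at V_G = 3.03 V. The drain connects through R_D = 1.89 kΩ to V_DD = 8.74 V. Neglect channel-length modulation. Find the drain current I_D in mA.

I_D = 4.44 mA

V_GS = V_G = 3.03 V, so V_ov = 3.03 − 1.14 = 1.89 V.
Assume saturation: I_D = ½ k_n V_ov² = 0.5 × 7.4 × 1.89² = 13.2 mA, giving V_DS = V_DD − I_D R_D = 8.74 − 13.2 × 1.89 = -16.2 V.
But -16.2 V < V_ov = 1.89 V, so the device is actually in triode.
In triode I_D = k_n[V_ov V_DS − ½ V_DS²] and I_D = (V_DD − V_DS)/R_D. Equating: 6.99 V_DS² − 27.43 V_DS + 8.74 = 0, giving V_DS = 0.35 V (the root below V_ov).
I_D = (8.74 − 0.35) / 1.89 = 4.44 mA.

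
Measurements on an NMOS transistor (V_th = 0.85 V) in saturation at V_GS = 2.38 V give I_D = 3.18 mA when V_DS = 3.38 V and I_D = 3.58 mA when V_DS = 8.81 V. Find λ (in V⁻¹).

With V_GS fixed, I_D ∝ (1 + λ V_DS) in saturation, so I_D2/I_D1 = (1 + λ V_DS2)/(1 + λ V_DS1).
3.58/3.18 = 1.126 = (1 + 8.81 λ)/(1 + 3.38 λ).
Solving: λ (I_D1 V_DS2 − I_D2 V_DS1) = I_D2 − I_D1, so λ = (3.58 − 3.18) / (3.18 × 8.81 − 3.58 × 3.38) = 0.4 / 15.9 = 0.0251 V⁻¹.

λ = 0.0251 V⁻¹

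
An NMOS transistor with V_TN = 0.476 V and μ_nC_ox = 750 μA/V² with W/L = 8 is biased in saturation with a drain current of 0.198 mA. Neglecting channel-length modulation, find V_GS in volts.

k_n = μ_nC_ox · (W/L) = 6 mA/V².
In saturation I_D = ½ k_n (V_GS − V_TN)², so V_GS − V_TN = √(2 I_D / k_n) = √(2 × 0.198 / 6) = 0.257 V.
V_GS = 0.476 + 0.257 = 0.733 V.

V_GS = 0.733 V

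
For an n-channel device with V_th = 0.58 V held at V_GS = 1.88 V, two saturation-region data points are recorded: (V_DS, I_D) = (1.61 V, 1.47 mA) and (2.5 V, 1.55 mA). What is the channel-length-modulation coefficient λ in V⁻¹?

λ = 0.0678 V⁻¹

With V_GS fixed, I_D ∝ (1 + λ V_DS) in saturation, so I_D2/I_D1 = (1 + λ V_DS2)/(1 + λ V_DS1).
1.55/1.47 = 1.054 = (1 + 2.5 λ)/(1 + 1.61 λ).
Solving: λ (I_D1 V_DS2 − I_D2 V_DS1) = I_D2 − I_D1, so λ = (1.55 − 1.47) / (1.47 × 2.5 − 1.55 × 1.61) = 0.08 / 1.18 = 0.0678 V⁻¹.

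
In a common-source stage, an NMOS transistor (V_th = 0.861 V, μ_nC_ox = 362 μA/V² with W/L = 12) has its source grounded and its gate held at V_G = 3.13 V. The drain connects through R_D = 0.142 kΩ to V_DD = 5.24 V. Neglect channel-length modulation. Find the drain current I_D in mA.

I_D = 11.2 mA

V_GS = V_G = 3.13 V, so V_ov = 3.13 − 0.861 = 2.27 V.
k_n = μ_nC_ox · (W/L) = 4.344 mA/V².
Assume saturation: I_D = ½ k_n V_ov² = 0.5 × 4.344 × 2.27² = 11.2 mA, giving V_DS = V_DD − I_D R_D = 5.24 − 11.2 × 0.142 = 3.65 V.
V_DS = 3.65 V ≥ V_ov = 2.27 V, confirming saturation.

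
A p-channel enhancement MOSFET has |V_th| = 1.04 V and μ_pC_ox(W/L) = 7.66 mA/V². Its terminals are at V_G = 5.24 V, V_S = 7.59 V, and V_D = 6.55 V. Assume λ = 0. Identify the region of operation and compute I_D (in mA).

V_SG = V_S − V_G = 7.59 − 5.24 = 2.35 V; V_SD = V_S − V_D = 7.59 − 6.55 = 1.04 V.
V_ov = V_SG − |V_th| = 2.35 − 1.04 = 1.31 V.
Since V_SD = 1.04 V < V_ov = 1.31 V, the device is in the triode region.
I_D = k_p [V_ov · V_SD − ½ V_SD²] = 7.66 × [1.31 × 1.04 − 0.5 × 1.04²] = 6.29 mA.

Triode; I_D = 6.29 mA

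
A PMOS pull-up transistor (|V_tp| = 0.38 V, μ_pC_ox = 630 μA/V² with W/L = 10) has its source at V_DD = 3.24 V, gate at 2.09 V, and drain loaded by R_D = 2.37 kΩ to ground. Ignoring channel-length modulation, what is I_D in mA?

I_D = 1.23 mA

V_SG = V_DD − V_G = 3.24 − 2.09 = 1.15 V, so V_ov = 1.15 − 0.38 = 0.77 V.
k_p = μ_pC_ox · (W/L) = 6.3 mA/V².
Assume saturation: I_D = ½ k_p V_ov² = 0.5 × 6.3 × 0.77² = 1.87 mA, giving V_SD = V_DD − I_D R_D = 3.24 − 1.87 × 2.37 = -1.19 V.
But -1.19 V < V_ov = 0.77 V, so the device is actually in triode.
In triode I_D = k_p[V_ov V_SD − ½ V_SD²] and I_D = (V_DD − V_SD)/R_D. Equating: 7.47 V_SD² − 12.5 V_SD + 3.24 = 0, giving V_SD = 0.321 V (the root below V_ov).
I_D = (3.24 − 0.321) / 2.37 = 1.23 mA.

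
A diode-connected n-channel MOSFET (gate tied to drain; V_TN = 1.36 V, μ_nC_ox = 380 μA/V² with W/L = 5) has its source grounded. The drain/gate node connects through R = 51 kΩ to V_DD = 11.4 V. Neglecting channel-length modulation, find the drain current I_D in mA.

I_D = 0.188 mA

With gate tied to drain, V_GS = V_DS ≥ V_GS − V_TN, so the device is in saturation.
k_n = μ_nC_ox · (W/L) = 1.9 mA/V².
KCL at the drain: ½ k_n (V_GS − V_TN)² = (V_DD − V_GS)/R.
Let x = V_GS − 1.36. Then 48.4 x² + x − 10.04 = 0, giving x = 0.445 V (positive root), so V_GS = 1.81 V.
I_D = (V_DD − V_GS)/R = (11.4 − 1.81) / 51 = 0.188 mA.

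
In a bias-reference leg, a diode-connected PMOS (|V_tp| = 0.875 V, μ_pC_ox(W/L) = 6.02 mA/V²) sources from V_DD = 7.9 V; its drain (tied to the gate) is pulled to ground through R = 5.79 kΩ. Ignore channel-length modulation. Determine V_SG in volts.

V_SG = 1.48 V

With gate tied to drain, V_SG = V_SD ≥ V_SG − |V_tp|, so the device is in saturation.
KCL at the drain: ½ k_p (V_SG − |V_tp|)² = (V_DD − V_SG)/R.
Let x = V_SG − 0.875. Then 17.4 x² + x − 7.025 = 0, giving x = 0.607 V (positive root), so V_SG = 1.48 V.
I_D = (V_DD − V_SG)/R = (7.9 − 1.48) / 5.79 = 1.11 mA.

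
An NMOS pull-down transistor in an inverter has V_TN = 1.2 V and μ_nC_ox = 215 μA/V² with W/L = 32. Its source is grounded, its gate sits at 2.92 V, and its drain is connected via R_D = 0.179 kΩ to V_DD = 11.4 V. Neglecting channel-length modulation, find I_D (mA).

I_D = 10.2 mA

V_GS = V_G = 2.92 V, so V_ov = 2.92 − 1.2 = 1.72 V.
k_n = μ_nC_ox · (W/L) = 6.88 mA/V².
Assume saturation: I_D = ½ k_n V_ov² = 0.5 × 6.88 × 1.72² = 10.2 mA, giving V_DS = V_DD − I_D R_D = 11.4 − 10.2 × 0.179 = 9.58 V.
V_DS = 9.58 V ≥ V_ov = 1.72 V, confirming saturation.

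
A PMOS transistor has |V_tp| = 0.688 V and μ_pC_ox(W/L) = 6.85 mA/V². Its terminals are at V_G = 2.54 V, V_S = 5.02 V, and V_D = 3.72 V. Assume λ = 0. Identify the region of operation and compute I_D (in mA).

V_SG = V_S − V_G = 5.02 − 2.54 = 2.48 V; V_SD = V_S − V_D = 5.02 − 3.72 = 1.3 V.
V_ov = V_SG − |V_tp| = 2.48 − 0.688 = 1.79 V.
Since V_SD = 1.3 V < V_ov = 1.79 V, the device is in the triode region.
I_D = k_p [V_ov · V_SD − ½ V_SD²] = 6.85 × [1.79 × 1.3 − 0.5 × 1.3²] = 10.2 mA.

Triode; I_D = 10.2 mA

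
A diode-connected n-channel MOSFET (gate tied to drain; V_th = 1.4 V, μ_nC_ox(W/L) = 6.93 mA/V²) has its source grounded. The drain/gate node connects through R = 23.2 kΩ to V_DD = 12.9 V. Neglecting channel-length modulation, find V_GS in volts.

With gate tied to drain, V_GS = V_DS ≥ V_GS − V_th, so the device is in saturation.
KCL at the drain: ½ k_n (V_GS − V_th)² = (V_DD − V_GS)/R.
Let x = V_GS − 1.4. Then 80.4 x² + x − 11.5 = 0, giving x = 0.372 V (positive root), so V_GS = 1.77 V.
I_D = (V_DD − V_GS)/R = (12.9 − 1.77) / 23.2 = 0.48 mA.

V_GS = 1.77 V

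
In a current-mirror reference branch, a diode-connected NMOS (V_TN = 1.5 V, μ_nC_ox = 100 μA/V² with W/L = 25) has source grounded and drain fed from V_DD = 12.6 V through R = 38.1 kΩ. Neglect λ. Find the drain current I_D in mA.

I_D = 0.279 mA

With gate tied to drain, V_GS = V_DS ≥ V_GS − V_TN, so the device is in saturation.
k_n = μ_nC_ox · (W/L) = 2.5 mA/V².
KCL at the drain: ½ k_n (V_GS − V_TN)² = (V_DD − V_GS)/R.
Let x = V_GS − 1.5. Then 47.6 x² + x − 11.1 = 0, giving x = 0.472 V (positive root), so V_GS = 1.97 V.
I_D = (V_DD − V_GS)/R = (12.6 − 1.97) / 38.1 = 0.279 mA.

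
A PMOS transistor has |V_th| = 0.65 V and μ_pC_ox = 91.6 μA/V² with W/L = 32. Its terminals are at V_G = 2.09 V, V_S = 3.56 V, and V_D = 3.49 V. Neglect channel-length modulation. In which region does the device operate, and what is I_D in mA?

Triode; I_D = 0.161 mA

V_SG = V_S − V_G = 3.56 − 2.09 = 1.47 V; V_SD = V_S − V_D = 3.56 − 3.49 = 0.07 V.
k_p = μ_pC_ox · (W/L) = 2.931 mA/V².
V_ov = V_SG − |V_th| = 1.47 − 0.65 = 0.82 V.
Since V_SD = 0.07 V < V_ov = 0.82 V, the device is in the triode region.
I_D = k_p [V_ov · V_SD − ½ V_SD²] = 2.931 × [0.82 × 0.07 − 0.5 × 0.07²] = 0.161 mA.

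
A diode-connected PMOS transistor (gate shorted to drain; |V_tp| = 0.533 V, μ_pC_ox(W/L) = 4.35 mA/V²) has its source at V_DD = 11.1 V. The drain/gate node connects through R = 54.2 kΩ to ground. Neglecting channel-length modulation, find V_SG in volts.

With gate tied to drain, V_SG = V_SD ≥ V_SG − |V_tp|, so the device is in saturation.
KCL at the drain: ½ k_p (V_SG − |V_tp|)² = (V_DD − V_SG)/R.
Let x = V_SG − 0.533. Then 118 x² + x − 10.57 = 0, giving x = 0.295 V (positive root), so V_SG = 0.828 V.
I_D = (V_DD − V_SG)/R = (11.1 − 0.828) / 54.2 = 0.19 mA.

V_SG = 0.828 V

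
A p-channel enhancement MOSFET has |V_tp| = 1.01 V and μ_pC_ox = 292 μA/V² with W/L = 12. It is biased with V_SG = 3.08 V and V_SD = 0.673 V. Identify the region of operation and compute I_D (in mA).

k_p = μ_pC_ox · (W/L) = 3.504 mA/V².
V_ov = V_SG − |V_tp| = 3.08 − 1.01 = 2.07 V.
Since V_SD = 0.673 V < V_ov = 2.07 V, the device is in the triode region.
I_D = k_p [V_ov · V_SD − ½ V_SD²] = 3.504 × [2.07 × 0.673 − 0.5 × 0.673²] = 4.09 mA.

Triode; I_D = 4.09 mA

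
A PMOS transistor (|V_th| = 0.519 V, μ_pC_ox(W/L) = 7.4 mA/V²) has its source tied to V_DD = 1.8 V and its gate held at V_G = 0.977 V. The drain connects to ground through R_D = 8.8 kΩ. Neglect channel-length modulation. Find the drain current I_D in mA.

I_D = 0.193 mA

V_SG = V_DD − V_G = 1.8 − 0.977 = 0.823 V, so V_ov = 0.823 − 0.519 = 0.304 V.
Assume saturation: I_D = ½ k_p V_ov² = 0.5 × 7.4 × 0.304² = 0.342 mA, giving V_SD = V_DD − I_D R_D = 1.8 − 0.342 × 8.8 = -1.21 V.
But -1.21 V < V_ov = 0.304 V, so the device is actually in triode.
In triode I_D = k_p[V_ov V_SD − ½ V_SD²] and I_D = (V_DD − V_SD)/R_D. Equating: 32.6 V_SD² − 20.8 V_SD + 1.8 = 0, giving V_SD = 0.103 V (the root below V_ov).
I_D = (1.8 − 0.103) / 8.8 = 0.193 mA.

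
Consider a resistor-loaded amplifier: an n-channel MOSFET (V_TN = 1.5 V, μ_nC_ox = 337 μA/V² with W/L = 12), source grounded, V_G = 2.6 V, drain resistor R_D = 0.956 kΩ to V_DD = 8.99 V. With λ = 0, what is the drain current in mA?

V_GS = V_G = 2.6 V, so V_ov = 2.6 − 1.5 = 1.1 V.
k_n = μ_nC_ox · (W/L) = 4.044 mA/V².
Assume saturation: I_D = ½ k_n V_ov² = 0.5 × 4.044 × 1.1² = 2.45 mA, giving V_DS = V_DD − I_D R_D = 8.99 − 2.45 × 0.956 = 6.65 V.
V_DS = 6.65 V ≥ V_ov = 1.1 V, confirming saturation.

I_D = 2.45 mA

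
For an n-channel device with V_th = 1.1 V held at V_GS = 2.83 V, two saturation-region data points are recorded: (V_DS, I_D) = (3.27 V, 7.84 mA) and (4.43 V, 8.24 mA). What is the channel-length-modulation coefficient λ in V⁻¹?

With V_GS fixed, I_D ∝ (1 + λ V_DS) in saturation, so I_D2/I_D1 = (1 + λ V_DS2)/(1 + λ V_DS1).
8.24/7.84 = 1.051 = (1 + 4.43 λ)/(1 + 3.27 λ).
Solving: λ (I_D1 V_DS2 − I_D2 V_DS1) = I_D2 − I_D1, so λ = (8.24 − 7.84) / (7.84 × 4.43 − 8.24 × 3.27) = 0.4 / 7.79 = 0.0514 V⁻¹.

λ = 0.0514 V⁻¹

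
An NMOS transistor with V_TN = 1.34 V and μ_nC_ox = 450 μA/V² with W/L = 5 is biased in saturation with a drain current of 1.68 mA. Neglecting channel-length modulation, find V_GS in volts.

k_n = μ_nC_ox · (W/L) = 2.25 mA/V².
In saturation I_D = ½ k_n (V_GS − V_TN)², so V_GS − V_TN = √(2 I_D / k_n) = √(2 × 1.68 / 2.25) = 1.22 V.
V_GS = 1.34 + 1.22 = 2.56 V.

V_GS = 2.56 V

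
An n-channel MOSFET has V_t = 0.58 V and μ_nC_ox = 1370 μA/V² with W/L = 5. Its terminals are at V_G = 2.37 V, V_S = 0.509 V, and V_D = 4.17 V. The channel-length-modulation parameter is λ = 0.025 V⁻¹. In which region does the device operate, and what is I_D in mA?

V_GS = V_G − V_S = 2.37 − 0.509 = 1.86 V; V_DS = V_D − V_S = 4.17 − 0.509 = 3.66 V.
k_n = μ_nC_ox · (W/L) = 6.85 mA/V².
V_ov = V_GS − V_t = 1.86 − 0.58 = 1.28 V.
Since V_DS = 3.66 V ≥ V_ov = 1.28 V, the device is in saturation.
I_D = ½ k_n V_ov² (1 + λ V_DS) = 0.5 × 6.85 × 1.28² × (1 + 0.025 × 3.66) = 6.13 mA.

Saturation; I_D = 6.13 mA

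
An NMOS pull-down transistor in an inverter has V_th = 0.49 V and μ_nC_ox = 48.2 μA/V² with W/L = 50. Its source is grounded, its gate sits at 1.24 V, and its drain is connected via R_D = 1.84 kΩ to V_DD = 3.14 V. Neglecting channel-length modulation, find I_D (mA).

V_GS = V_G = 1.24 V, so V_ov = 1.24 − 0.49 = 0.75 V.
k_n = μ_nC_ox · (W/L) = 2.41 mA/V².
Assume saturation: I_D = ½ k_n V_ov² = 0.5 × 2.41 × 0.75² = 0.678 mA, giving V_DS = V_DD − I_D R_D = 3.14 − 0.678 × 1.84 = 1.89 V.
V_DS = 1.89 V ≥ V_ov = 0.75 V, confirming saturation.

I_D = 0.678 mA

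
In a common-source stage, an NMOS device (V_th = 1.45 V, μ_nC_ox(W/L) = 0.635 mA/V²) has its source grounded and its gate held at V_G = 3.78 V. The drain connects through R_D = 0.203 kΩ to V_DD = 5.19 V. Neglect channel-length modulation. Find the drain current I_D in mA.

I_D = 1.72 mA

V_GS = V_G = 3.78 V, so V_ov = 3.78 − 1.45 = 2.33 V.
Assume saturation: I_D = ½ k_n V_ov² = 0.5 × 0.635 × 2.33² = 1.72 mA, giving V_DS = V_DD − I_D R_D = 5.19 − 1.72 × 0.203 = 4.84 V.
V_DS = 4.84 V ≥ V_ov = 2.33 V, confirming saturation.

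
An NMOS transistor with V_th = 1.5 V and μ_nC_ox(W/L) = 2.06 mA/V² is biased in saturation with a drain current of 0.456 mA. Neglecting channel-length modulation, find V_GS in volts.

V_GS = 2.17 V

In saturation I_D = ½ k_n (V_GS − V_th)², so V_GS − V_th = √(2 I_D / k_n) = √(2 × 0.456 / 2.06) = 0.665 V.
V_GS = 1.5 + 0.665 = 2.17 V.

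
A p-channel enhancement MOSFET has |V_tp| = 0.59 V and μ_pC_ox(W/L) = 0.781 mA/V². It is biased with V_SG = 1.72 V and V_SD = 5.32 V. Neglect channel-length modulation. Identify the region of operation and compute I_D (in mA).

Saturation; I_D = 0.499 mA

V_ov = V_SG − |V_tp| = 1.72 − 0.59 = 1.13 V.
Since V_SD = 5.32 V ≥ V_ov = 1.13 V, the device is in saturation.
I_D = ½ k_p V_ov² = 0.5 × 0.781 × 1.13² = 0.499 mA.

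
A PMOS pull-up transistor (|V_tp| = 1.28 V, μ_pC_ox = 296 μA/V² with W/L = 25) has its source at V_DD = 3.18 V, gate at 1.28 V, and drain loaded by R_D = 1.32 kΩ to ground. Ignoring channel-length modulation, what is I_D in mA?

I_D = 1.42 mA

V_SG = V_DD − V_G = 3.18 − 1.28 = 1.9 V, so V_ov = 1.9 − 1.28 = 0.62 V.
k_p = μ_pC_ox · (W/L) = 7.4 mA/V².
Assume saturation: I_D = ½ k_p V_ov² = 0.5 × 7.4 × 0.62² = 1.42 mA, giving V_SD = V_DD − I_D R_D = 3.18 − 1.42 × 1.32 = 1.3 V.
V_SD = 1.3 V ≥ V_ov = 0.62 V, confirming saturation.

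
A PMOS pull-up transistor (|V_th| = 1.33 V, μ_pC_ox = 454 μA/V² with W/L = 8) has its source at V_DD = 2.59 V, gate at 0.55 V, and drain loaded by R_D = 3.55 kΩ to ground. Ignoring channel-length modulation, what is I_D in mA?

I_D = 0.639 mA

V_SG = V_DD − V_G = 2.59 − 0.55 = 2.04 V, so V_ov = 2.04 − 1.33 = 0.71 V.
k_p = μ_pC_ox · (W/L) = 3.632 mA/V².
Assume saturation: I_D = ½ k_p V_ov² = 0.5 × 3.632 × 0.71² = 0.915 mA, giving V_SD = V_DD − I_D R_D = 2.59 − 0.915 × 3.55 = -0.66 V.
But -0.66 V < V_ov = 0.71 V, so the device is actually in triode.
In triode I_D = k_p[V_ov V_SD − ½ V_SD²] and I_D = (V_DD − V_SD)/R_D. Equating: 6.45 V_SD² − 10.15 V_SD + 2.59 = 0, giving V_SD = 0.32 V (the root below V_ov).
I_D = (2.59 − 0.32) / 3.55 = 0.639 mA.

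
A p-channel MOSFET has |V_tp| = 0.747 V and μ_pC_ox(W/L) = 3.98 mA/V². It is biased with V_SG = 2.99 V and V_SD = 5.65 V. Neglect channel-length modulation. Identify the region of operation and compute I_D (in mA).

V_ov = V_SG − |V_tp| = 2.99 − 0.747 = 2.24 V.
Since V_SD = 5.65 V ≥ V_ov = 2.24 V, the device is in saturation.
I_D = ½ k_p V_ov² = 0.5 × 3.98 × 2.24² = 10 mA.

Saturation; I_D = 10.0 mA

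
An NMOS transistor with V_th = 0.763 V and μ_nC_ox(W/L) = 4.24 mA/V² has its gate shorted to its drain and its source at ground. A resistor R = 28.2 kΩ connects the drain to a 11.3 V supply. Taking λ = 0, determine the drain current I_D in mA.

I_D = 0.359 mA

With gate tied to drain, V_GS = V_DS ≥ V_GS − V_th, so the device is in saturation.
KCL at the drain: ½ k_n (V_GS − V_th)² = (V_DD − V_GS)/R.
Let x = V_GS − 0.763. Then 59.8 x² + x − 10.54 = 0, giving x = 0.412 V (positive root), so V_GS = 1.17 V.
I_D = (V_DD − V_GS)/R = (11.3 − 1.17) / 28.2 = 0.359 mA.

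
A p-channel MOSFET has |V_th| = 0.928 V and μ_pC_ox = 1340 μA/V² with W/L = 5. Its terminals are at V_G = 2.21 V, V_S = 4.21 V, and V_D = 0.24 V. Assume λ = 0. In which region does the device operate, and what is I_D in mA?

Saturation; I_D = 3.85 mA

V_SG = V_S − V_G = 4.21 − 2.21 = 2 V; V_SD = V_S − V_D = 4.21 − 0.24 = 3.97 V.
k_p = μ_pC_ox · (W/L) = 6.7 mA/V².
V_ov = V_SG − |V_th| = 2 − 0.928 = 1.07 V.
Since V_SD = 3.97 V ≥ V_ov = 1.07 V, the device is in saturation.
I_D = ½ k_p V_ov² = 0.5 × 6.7 × 1.07² = 3.85 mA.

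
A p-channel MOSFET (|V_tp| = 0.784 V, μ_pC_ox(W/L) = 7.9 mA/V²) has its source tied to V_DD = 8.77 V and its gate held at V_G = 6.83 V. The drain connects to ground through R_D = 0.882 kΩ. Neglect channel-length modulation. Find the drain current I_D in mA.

I_D = 5.28 mA

V_SG = V_DD − V_G = 8.77 − 6.83 = 1.94 V, so V_ov = 1.94 − 0.784 = 1.16 V.
Assume saturation: I_D = ½ k_p V_ov² = 0.5 × 7.9 × 1.16² = 5.28 mA, giving V_SD = V_DD − I_D R_D = 8.77 − 5.28 × 0.882 = 4.11 V.
V_SD = 4.11 V ≥ V_ov = 1.16 V, confirming saturation.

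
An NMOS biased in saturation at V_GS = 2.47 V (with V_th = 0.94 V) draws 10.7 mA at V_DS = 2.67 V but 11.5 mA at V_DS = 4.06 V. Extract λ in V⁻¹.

With V_GS fixed, I_D ∝ (1 + λ V_DS) in saturation, so I_D2/I_D1 = (1 + λ V_DS2)/(1 + λ V_DS1).
11.5/10.7 = 1.075 = (1 + 4.06 λ)/(1 + 2.67 λ).
Solving: λ (I_D1 V_DS2 − I_D2 V_DS1) = I_D2 − I_D1, so λ = (11.5 − 10.7) / (10.7 × 4.06 − 11.5 × 2.67) = 0.8 / 12.7 = 0.0628 V⁻¹.

λ = 0.0628 V⁻¹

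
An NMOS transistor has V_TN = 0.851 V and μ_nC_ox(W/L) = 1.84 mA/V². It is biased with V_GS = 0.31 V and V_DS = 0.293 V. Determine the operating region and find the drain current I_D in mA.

V_GS = 0.31 V < V_TN = 0.851 V, so the transistor is in cutoff.

Cutoff; I_D = 0 mA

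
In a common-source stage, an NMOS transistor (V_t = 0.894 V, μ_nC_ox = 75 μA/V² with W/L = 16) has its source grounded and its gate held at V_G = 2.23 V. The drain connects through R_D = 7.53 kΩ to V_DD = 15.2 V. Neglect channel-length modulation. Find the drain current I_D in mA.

V_GS = V_G = 2.23 V, so V_ov = 2.23 − 0.894 = 1.34 V.
k_n = μ_nC_ox · (W/L) = 1.2 mA/V².
Assume saturation: I_D = ½ k_n V_ov² = 0.5 × 1.2 × 1.34² = 1.07 mA, giving V_DS = V_DD − I_D R_D = 15.2 − 1.07 × 7.53 = 7.14 V.
V_DS = 7.14 V ≥ V_ov = 1.34 V, confirming saturation.

I_D = 1.07 mA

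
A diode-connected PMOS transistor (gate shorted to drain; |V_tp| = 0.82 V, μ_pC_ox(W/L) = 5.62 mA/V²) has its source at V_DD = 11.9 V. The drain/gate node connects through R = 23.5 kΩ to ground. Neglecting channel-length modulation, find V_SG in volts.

V_SG = 1.22 V

With gate tied to drain, V_SG = V_SD ≥ V_SG − |V_tp|, so the device is in saturation.
KCL at the drain: ½ k_p (V_SG − |V_tp|)² = (V_DD − V_SG)/R.
Let x = V_SG − 0.82. Then 66 x² + x − 11.08 = 0, giving x = 0.402 V (positive root), so V_SG = 1.22 V.
I_D = (V_DD − V_SG)/R = (11.9 − 1.22) / 23.5 = 0.454 mA.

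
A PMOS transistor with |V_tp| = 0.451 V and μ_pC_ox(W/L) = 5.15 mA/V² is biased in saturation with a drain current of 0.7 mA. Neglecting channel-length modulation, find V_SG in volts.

In saturation I_D = ½ k_p (V_SG − |V_tp|)², so V_SG − |V_tp| = √(2 I_D / k_p) = √(2 × 0.7 / 5.15) = 0.521 V.
V_SG = 0.451 + 0.521 = 0.972 V.

V_SG = 0.972 V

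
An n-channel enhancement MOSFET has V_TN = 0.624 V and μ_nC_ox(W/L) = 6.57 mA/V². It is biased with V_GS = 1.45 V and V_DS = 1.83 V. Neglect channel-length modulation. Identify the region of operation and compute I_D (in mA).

Saturation; I_D = 2.24 mA

V_ov = V_GS − V_TN = 1.45 − 0.624 = 0.826 V.
Since V_DS = 1.83 V ≥ V_ov = 0.826 V, the device is in saturation.
I_D = ½ k_n V_ov² = 0.5 × 6.57 × 0.826² = 2.24 mA.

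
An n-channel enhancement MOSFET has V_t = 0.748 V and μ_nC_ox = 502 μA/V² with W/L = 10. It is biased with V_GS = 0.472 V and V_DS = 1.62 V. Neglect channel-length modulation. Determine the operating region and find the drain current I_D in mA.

V_GS = 0.472 V < V_t = 0.748 V, so the transistor is in cutoff.

Cutoff; I_D = 0 mA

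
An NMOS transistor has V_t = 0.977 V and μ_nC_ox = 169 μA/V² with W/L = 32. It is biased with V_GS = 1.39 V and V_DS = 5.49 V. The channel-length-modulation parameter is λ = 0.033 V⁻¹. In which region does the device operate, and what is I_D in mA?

Saturation; I_D = 0.545 mA

k_n = μ_nC_ox · (W/L) = 5.408 mA/V².
V_ov = V_GS − V_t = 1.39 − 0.977 = 0.413 V.
Since V_DS = 5.49 V ≥ V_ov = 0.413 V, the device is in saturation.
I_D = ½ k_n V_ov² (1 + λ V_DS) = 0.5 × 5.408 × 0.413² × (1 + 0.033 × 5.49) = 0.545 mA.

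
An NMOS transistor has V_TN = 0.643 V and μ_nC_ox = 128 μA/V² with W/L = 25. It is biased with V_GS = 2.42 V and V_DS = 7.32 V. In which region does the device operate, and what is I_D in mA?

k_n = μ_nC_ox · (W/L) = 3.2 mA/V².
V_ov = V_GS − V_TN = 2.42 − 0.643 = 1.78 V.
Since V_DS = 7.32 V ≥ V_ov = 1.78 V, the device is in saturation.
I_D = ½ k_n V_ov² = 0.5 × 3.2 × 1.78² = 5.05 mA.

Saturation; I_D = 5.05 mA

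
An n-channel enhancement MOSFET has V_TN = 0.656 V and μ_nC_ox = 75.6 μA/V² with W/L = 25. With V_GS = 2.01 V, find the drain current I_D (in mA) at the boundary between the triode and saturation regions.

At the boundary V_DS = V_ov = V_GS − V_TN = 2.01 − 0.656 = 1.35 V.
k_n = μ_nC_ox · (W/L) = 1.89 mA/V².
I_D = ½ k_n V_ov² = 0.5 × 1.89 × 1.35² = 1.73 mA.

I_D = 1.73 mA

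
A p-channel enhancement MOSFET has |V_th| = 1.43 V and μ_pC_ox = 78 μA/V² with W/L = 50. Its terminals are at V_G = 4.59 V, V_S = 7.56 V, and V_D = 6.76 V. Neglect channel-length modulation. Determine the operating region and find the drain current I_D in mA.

Triode; I_D = 3.56 mA

V_SG = V_S − V_G = 7.56 − 4.59 = 2.97 V; V_SD = V_S − V_D = 7.56 − 6.76 = 0.8 V.
k_p = μ_pC_ox · (W/L) = 3.9 mA/V².
V_ov = V_SG − |V_th| = 2.97 − 1.43 = 1.54 V.
Since V_SD = 0.8 V < V_ov = 1.54 V, the device is in the triode region.
I_D = k_p [V_ov · V_SD − ½ V_SD²] = 3.9 × [1.54 × 0.8 − 0.5 × 0.8²] = 3.56 mA.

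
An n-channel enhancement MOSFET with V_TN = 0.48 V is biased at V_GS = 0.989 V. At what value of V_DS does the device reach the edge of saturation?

The boundary between triode and saturation is V_DS = V_GS − V_TN = V_ov.
V_ov = 0.989 − 0.48 = 0.509 V.

V_DS,sat = 0.509 V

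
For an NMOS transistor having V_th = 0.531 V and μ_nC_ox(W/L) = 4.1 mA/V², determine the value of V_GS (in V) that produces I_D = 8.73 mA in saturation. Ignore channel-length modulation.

In saturation I_D = ½ k_n (V_GS − V_th)², so V_GS − V_th = √(2 I_D / k_n) = √(2 × 8.73 / 4.1) = 2.06 V.
V_GS = 0.531 + 2.06 = 2.59 V.

V_GS = 2.59 V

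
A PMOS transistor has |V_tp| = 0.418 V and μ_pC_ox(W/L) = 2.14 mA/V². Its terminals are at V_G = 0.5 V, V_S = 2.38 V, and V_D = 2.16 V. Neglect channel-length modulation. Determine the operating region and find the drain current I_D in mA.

Triode; I_D = 0.637 mA

V_SG = V_S − V_G = 2.38 − 0.5 = 1.88 V; V_SD = V_S − V_D = 2.38 − 2.16 = 0.22 V.
V_ov = V_SG − |V_tp| = 1.88 − 0.418 = 1.46 V.
Since V_SD = 0.22 V < V_ov = 1.46 V, the device is in the triode region.
I_D = k_p [V_ov · V_SD − ½ V_SD²] = 2.14 × [1.46 × 0.22 − 0.5 × 0.22²] = 0.637 mA.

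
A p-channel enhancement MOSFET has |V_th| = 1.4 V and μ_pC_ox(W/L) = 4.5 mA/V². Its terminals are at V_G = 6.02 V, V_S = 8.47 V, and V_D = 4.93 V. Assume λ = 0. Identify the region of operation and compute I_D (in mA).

Saturation; I_D = 2.48 mA

V_SG = V_S − V_G = 8.47 − 6.02 = 2.45 V; V_SD = V_S − V_D = 8.47 − 4.93 = 3.54 V.
V_ov = V_SG − |V_th| = 2.45 − 1.4 = 1.05 V.
Since V_SD = 3.54 V ≥ V_ov = 1.05 V, the device is in saturation.
I_D = ½ k_p V_ov² = 0.5 × 4.5 × 1.05² = 2.48 mA.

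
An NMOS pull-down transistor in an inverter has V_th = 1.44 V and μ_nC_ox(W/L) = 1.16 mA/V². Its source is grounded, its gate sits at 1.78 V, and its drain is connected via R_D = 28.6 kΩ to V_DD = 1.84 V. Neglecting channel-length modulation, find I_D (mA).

I_D = 0.0570 mA

V_GS = V_G = 1.78 V, so V_ov = 1.78 − 1.44 = 0.34 V.
Assume saturation: I_D = ½ k_n V_ov² = 0.5 × 1.16 × 0.34² = 0.067 mA, giving V_DS = V_DD − I_D R_D = 1.84 − 0.067 × 28.6 = -0.0776 V.
But -0.0776 V < V_ov = 0.34 V, so the device is actually in triode.
In triode I_D = k_n[V_ov V_DS − ½ V_DS²] and I_D = (V_DD − V_DS)/R_D. Equating: 16.6 V_DS² − 12.28 V_DS + 1.84 = 0, giving V_DS = 0.209 V (the root below V_ov).
I_D = (1.84 − 0.209) / 28.6 = 0.057 mA.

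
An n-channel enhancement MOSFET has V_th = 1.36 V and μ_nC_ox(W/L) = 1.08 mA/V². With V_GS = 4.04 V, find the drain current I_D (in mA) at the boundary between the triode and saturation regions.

I_D = 3.88 mA

At the boundary V_DS = V_ov = V_GS − V_th = 4.04 − 1.36 = 2.68 V.
I_D = ½ k_n V_ov² = 0.5 × 1.08 × 2.68² = 3.88 mA.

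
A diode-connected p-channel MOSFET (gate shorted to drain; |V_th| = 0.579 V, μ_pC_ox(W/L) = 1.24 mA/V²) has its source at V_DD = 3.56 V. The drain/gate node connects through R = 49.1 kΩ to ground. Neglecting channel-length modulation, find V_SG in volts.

V_SG = 0.876 V

With gate tied to drain, V_SG = V_SD ≥ V_SG − |V_th|, so the device is in saturation.
KCL at the drain: ½ k_p (V_SG − |V_th|)² = (V_DD − V_SG)/R.
Let x = V_SG − 0.579. Then 30.4 x² + x − 2.981 = 0, giving x = 0.297 V (positive root), so V_SG = 0.876 V.
I_D = (V_DD − V_SG)/R = (3.56 − 0.876) / 49.1 = 0.0547 mA.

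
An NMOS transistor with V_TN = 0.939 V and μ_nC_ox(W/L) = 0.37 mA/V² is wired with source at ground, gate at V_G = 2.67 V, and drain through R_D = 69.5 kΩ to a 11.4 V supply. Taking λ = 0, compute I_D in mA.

I_D = 0.160 mA

V_GS = V_G = 2.67 V, so V_ov = 2.67 − 0.939 = 1.73 V.
Assume saturation: I_D = ½ k_n V_ov² = 0.5 × 0.37 × 1.73² = 0.554 mA, giving V_DS = V_DD − I_D R_D = 11.4 − 0.554 × 69.5 = -27.1 V.
But -27.1 V < V_ov = 1.73 V, so the device is actually in triode.
In triode I_D = k_n[V_ov V_DS − ½ V_DS²] and I_D = (V_DD − V_DS)/R_D. Equating: 12.9 V_DS² − 45.51 V_DS + 11.4 = 0, giving V_DS = 0.271 V (the root below V_ov).
I_D = (11.4 − 0.271) / 69.5 = 0.16 mA.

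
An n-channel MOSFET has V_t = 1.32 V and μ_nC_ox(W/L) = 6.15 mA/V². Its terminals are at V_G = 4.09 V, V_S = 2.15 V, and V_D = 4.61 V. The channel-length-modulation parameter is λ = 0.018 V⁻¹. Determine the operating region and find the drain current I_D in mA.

Saturation; I_D = 1.23 mA

V_GS = V_G − V_S = 4.09 − 2.15 = 1.94 V; V_DS = V_D − V_S = 4.61 − 2.15 = 2.46 V.
V_ov = V_GS − V_t = 1.94 − 1.32 = 0.62 V.
Since V_DS = 2.46 V ≥ V_ov = 0.62 V, the device is in saturation.
I_D = ½ k_n V_ov² (1 + λ V_DS) = 0.5 × 6.15 × 0.62² × (1 + 0.018 × 2.46) = 1.23 mA.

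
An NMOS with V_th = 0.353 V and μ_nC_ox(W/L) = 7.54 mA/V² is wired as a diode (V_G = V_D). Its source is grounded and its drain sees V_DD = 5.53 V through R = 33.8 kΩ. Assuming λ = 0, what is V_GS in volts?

V_GS = 0.551 V

With gate tied to drain, V_GS = V_DS ≥ V_GS − V_th, so the device is in saturation.
KCL at the drain: ½ k_n (V_GS − V_th)² = (V_DD − V_GS)/R.
Let x = V_GS − 0.353. Then 127 x² + x − 5.177 = 0, giving x = 0.198 V (positive root), so V_GS = 0.551 V.
I_D = (V_DD − V_GS)/R = (5.53 − 0.551) / 33.8 = 0.147 mA.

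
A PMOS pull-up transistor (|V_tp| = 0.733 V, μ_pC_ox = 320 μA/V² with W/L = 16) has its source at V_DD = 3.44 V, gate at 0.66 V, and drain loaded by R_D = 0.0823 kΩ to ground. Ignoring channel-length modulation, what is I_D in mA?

V_SG = V_DD − V_G = 3.44 − 0.66 = 2.78 V, so V_ov = 2.78 − 0.733 = 2.05 V.
k_p = μ_pC_ox · (W/L) = 5.12 mA/V².
Assume saturation: I_D = ½ k_p V_ov² = 0.5 × 5.12 × 2.05² = 10.7 mA, giving V_SD = V_DD − I_D R_D = 3.44 − 10.7 × 0.0823 = 2.56 V.
V_SD = 2.56 V ≥ V_ov = 2.05 V, confirming saturation.

I_D = 10.7 mA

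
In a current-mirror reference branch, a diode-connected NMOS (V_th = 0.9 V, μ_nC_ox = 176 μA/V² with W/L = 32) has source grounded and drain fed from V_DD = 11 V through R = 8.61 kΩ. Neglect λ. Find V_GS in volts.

V_GS = 1.53 V

With gate tied to drain, V_GS = V_DS ≥ V_GS − V_th, so the device is in saturation.
k_n = μ_nC_ox · (W/L) = 5.632 mA/V².
KCL at the drain: ½ k_n (V_GS − V_th)² = (V_DD − V_GS)/R.
Let x = V_GS − 0.9. Then 24.2 x² + x − 10.1 = 0, giving x = 0.625 V (positive root), so V_GS = 1.53 V.
I_D = (V_DD − V_GS)/R = (11 − 1.53) / 8.61 = 1.1 mA.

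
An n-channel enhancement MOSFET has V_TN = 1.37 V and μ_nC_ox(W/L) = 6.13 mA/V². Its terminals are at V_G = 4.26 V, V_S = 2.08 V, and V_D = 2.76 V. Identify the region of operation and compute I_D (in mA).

Triode; I_D = 1.96 mA

V_GS = V_G − V_S = 4.26 − 2.08 = 2.18 V; V_DS = V_D − V_S = 2.76 − 2.08 = 0.68 V.
V_ov = V_GS − V_TN = 2.18 − 1.37 = 0.81 V.
Since V_DS = 0.68 V < V_ov = 0.81 V, the device is in the triode region.
I_D = k_n [V_ov · V_DS − ½ V_DS²] = 6.13 × [0.81 × 0.68 − 0.5 × 0.68²] = 1.96 mA.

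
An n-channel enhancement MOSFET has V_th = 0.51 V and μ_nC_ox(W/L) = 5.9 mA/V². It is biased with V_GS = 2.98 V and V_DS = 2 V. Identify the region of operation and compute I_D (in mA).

Triode; I_D = 17.3 mA

V_ov = V_GS − V_th = 2.98 − 0.51 = 2.47 V.
Since V_DS = 2 V < V_ov = 2.47 V, the device is in the triode region.
I_D = k_n [V_ov · V_DS − ½ V_DS²] = 5.9 × [2.47 × 2 − 0.5 × 2²] = 17.3 mA.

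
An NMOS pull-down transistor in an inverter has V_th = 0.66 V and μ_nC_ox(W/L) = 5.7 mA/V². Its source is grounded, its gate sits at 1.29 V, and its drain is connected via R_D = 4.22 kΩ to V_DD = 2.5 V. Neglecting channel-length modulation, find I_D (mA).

V_GS = V_G = 1.29 V, so V_ov = 1.29 − 0.66 = 0.63 V.
Assume saturation: I_D = ½ k_n V_ov² = 0.5 × 5.7 × 0.63² = 1.13 mA, giving V_DS = V_DD − I_D R_D = 2.5 − 1.13 × 4.22 = -2.27 V.
But -2.27 V < V_ov = 0.63 V, so the device is actually in triode.
In triode I_D = k_n[V_ov V_DS − ½ V_DS²] and I_D = (V_DD − V_DS)/R_D. Equating: 12 V_DS² − 16.15 V_DS + 2.5 = 0, giving V_DS = 0.178 V (the root below V_ov).
I_D = (2.5 − 0.178) / 4.22 = 0.55 mA.

I_D = 0.550 mA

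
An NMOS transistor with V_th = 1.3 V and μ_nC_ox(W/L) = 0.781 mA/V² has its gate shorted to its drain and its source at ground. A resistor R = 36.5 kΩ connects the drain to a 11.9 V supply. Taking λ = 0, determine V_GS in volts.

With gate tied to drain, V_GS = V_DS ≥ V_GS − V_th, so the device is in saturation.
KCL at the drain: ½ k_n (V_GS − V_th)² = (V_DD − V_GS)/R.
Let x = V_GS − 1.3. Then 14.3 x² + x − 10.6 = 0, giving x = 0.828 V (positive root), so V_GS = 2.13 V.
I_D = (V_DD − V_GS)/R = (11.9 − 2.13) / 36.5 = 0.268 mA.

V_GS = 2.13 V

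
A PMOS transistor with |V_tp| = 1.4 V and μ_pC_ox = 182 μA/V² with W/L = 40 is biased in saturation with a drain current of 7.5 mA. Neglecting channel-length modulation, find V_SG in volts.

k_p = μ_pC_ox · (W/L) = 7.28 mA/V².
In saturation I_D = ½ k_p (V_SG − |V_tp|)², so V_SG − |V_tp| = √(2 I_D / k_p) = √(2 × 7.5 / 7.28) = 1.44 V.
V_SG = 1.4 + 1.44 = 2.84 V.

V_SG = 2.84 V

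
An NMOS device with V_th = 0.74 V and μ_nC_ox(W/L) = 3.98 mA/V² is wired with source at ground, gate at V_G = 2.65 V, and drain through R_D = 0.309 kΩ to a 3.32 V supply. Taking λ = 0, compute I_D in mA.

V_GS = V_G = 2.65 V, so V_ov = 2.65 − 0.74 = 1.91 V.
Assume saturation: I_D = ½ k_n V_ov² = 0.5 × 3.98 × 1.91² = 7.26 mA, giving V_DS = V_DD − I_D R_D = 3.32 − 7.26 × 0.309 = 1.08 V.
But 1.08 V < V_ov = 1.91 V, so the device is actually in triode.
In triode I_D = k_n[V_ov V_DS − ½ V_DS²] and I_D = (V_DD − V_DS)/R_D. Equating: 0.615 V_DS² − 3.349 V_DS + 3.32 = 0, giving V_DS = 1.3 V (the root below V_ov).
I_D = (3.32 − 1.3) / 0.309 = 6.53 mA.

I_D = 6.53 mA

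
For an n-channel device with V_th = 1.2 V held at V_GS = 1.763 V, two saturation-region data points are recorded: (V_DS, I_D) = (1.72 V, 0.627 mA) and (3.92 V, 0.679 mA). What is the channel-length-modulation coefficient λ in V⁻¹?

With V_GS fixed, I_D ∝ (1 + λ V_DS) in saturation, so I_D2/I_D1 = (1 + λ V_DS2)/(1 + λ V_DS1).
0.679/0.627 = 1.083 = (1 + 3.92 λ)/(1 + 1.72 λ).
Solving: λ (I_D1 V_DS2 − I_D2 V_DS1) = I_D2 − I_D1, so λ = (0.679 − 0.627) / (0.627 × 3.92 − 0.679 × 1.72) = 0.052 / 1.29 = 0.0403 V⁻¹.

λ = 0.0403 V⁻¹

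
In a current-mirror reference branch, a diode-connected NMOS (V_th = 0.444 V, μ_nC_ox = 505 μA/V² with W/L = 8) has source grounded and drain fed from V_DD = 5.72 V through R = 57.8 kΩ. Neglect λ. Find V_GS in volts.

V_GS = 0.652 V

With gate tied to drain, V_GS = V_DS ≥ V_GS − V_th, so the device is in saturation.
k_n = μ_nC_ox · (W/L) = 4.04 mA/V².
KCL at the drain: ½ k_n (V_GS − V_th)² = (V_DD − V_GS)/R.
Let x = V_GS − 0.444. Then 117 x² + x − 5.276 = 0, giving x = 0.208 V (positive root), so V_GS = 0.652 V.
I_D = (V_DD − V_GS)/R = (5.72 − 0.652) / 57.8 = 0.0877 mA.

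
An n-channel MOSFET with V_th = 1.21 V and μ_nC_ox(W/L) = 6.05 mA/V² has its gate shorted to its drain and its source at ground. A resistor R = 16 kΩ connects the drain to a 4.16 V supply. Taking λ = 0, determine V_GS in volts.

With gate tied to drain, V_GS = V_DS ≥ V_GS − V_th, so the device is in saturation.
KCL at the drain: ½ k_n (V_GS − V_th)² = (V_DD − V_GS)/R.
Let x = V_GS − 1.21. Then 48.4 x² + x − 2.95 = 0, giving x = 0.237 V (positive root), so V_GS = 1.45 V.
I_D = (V_DD − V_GS)/R = (4.16 − 1.45) / 16 = 0.17 mA.

V_GS = 1.45 V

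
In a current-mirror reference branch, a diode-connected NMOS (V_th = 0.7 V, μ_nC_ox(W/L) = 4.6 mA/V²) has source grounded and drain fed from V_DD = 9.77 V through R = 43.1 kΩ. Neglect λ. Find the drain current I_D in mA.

I_D = 0.204 mA

With gate tied to drain, V_GS = V_DS ≥ V_GS − V_th, so the device is in saturation.
KCL at the drain: ½ k_n (V_GS − V_th)² = (V_DD − V_GS)/R.
Let x = V_GS − 0.7. Then 99.1 x² + x − 9.07 = 0, giving x = 0.297 V (positive root), so V_GS = 0.997 V.
I_D = (V_DD − V_GS)/R = (9.77 − 0.997) / 43.1 = 0.204 mA.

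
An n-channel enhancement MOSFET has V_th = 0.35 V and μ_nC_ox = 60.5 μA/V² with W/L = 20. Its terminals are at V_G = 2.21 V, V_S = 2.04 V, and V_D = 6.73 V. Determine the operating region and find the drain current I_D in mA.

Cutoff; I_D = 0 mA

V_GS = V_G − V_S = 2.21 − 2.04 = 0.17 V; V_DS = V_D − V_S = 6.73 − 2.04 = 4.69 V.
V_GS = 0.17 V < V_th = 0.35 V, so the transistor is in cutoff.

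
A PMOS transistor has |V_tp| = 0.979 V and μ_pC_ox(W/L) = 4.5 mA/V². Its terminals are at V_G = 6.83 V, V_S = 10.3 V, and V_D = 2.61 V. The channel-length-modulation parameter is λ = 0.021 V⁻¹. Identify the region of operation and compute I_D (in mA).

Saturation; I_D = 16.2 mA

V_SG = V_S − V_G = 10.3 − 6.83 = 3.47 V; V_SD = V_S − V_D = 10.3 − 2.61 = 7.69 V.
V_ov = V_SG − |V_tp| = 3.47 − 0.979 = 2.49 V.
Since V_SD = 7.69 V ≥ V_ov = 2.49 V, the device is in saturation.
I_D = ½ k_p V_ov² (1 + λ V_SD) = 0.5 × 4.5 × 2.49² × (1 + 0.021 × 7.69) = 16.2 mA.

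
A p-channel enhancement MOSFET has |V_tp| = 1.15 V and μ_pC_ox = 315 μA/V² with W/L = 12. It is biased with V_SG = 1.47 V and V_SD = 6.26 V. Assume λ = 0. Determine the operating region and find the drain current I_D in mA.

k_p = μ_pC_ox · (W/L) = 3.78 mA/V².
V_ov = V_SG − |V_tp| = 1.47 − 1.15 = 0.32 V.
Since V_SD = 6.26 V ≥ V_ov = 0.32 V, the device is in saturation.
I_D = ½ k_p V_ov² = 0.5 × 3.78 × 0.32² = 0.194 mA.

Saturation; I_D = 0.194 mA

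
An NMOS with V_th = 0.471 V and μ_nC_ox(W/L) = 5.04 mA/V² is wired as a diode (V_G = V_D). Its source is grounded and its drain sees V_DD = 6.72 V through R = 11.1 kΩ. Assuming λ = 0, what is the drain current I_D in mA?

I_D = 0.522 mA

With gate tied to drain, V_GS = V_DS ≥ V_GS − V_th, so the device is in saturation.
KCL at the drain: ½ k_n (V_GS − V_th)² = (V_DD − V_GS)/R.
Let x = V_GS − 0.471. Then 28 x² + x − 6.249 = 0, giving x = 0.455 V (positive root), so V_GS = 0.926 V.
I_D = (V_DD − V_GS)/R = (6.72 − 0.926) / 11.1 = 0.522 mA.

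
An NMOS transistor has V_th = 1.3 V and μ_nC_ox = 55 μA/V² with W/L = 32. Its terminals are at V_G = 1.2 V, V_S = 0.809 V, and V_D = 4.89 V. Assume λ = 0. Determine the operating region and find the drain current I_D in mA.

Cutoff; I_D = 0 mA

V_GS = V_G − V_S = 1.2 − 0.809 = 0.391 V; V_DS = V_D − V_S = 4.89 − 0.809 = 4.08 V.
V_GS = 0.391 V < V_th = 1.3 V, so the transistor is in cutoff.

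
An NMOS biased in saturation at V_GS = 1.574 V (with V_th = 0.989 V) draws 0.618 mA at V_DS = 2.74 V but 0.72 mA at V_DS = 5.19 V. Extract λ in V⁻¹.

With V_GS fixed, I_D ∝ (1 + λ V_DS) in saturation, so I_D2/I_D1 = (1 + λ V_DS2)/(1 + λ V_DS1).
0.72/0.618 = 1.165 = (1 + 5.19 λ)/(1 + 2.74 λ).
Solving: λ (I_D1 V_DS2 − I_D2 V_DS1) = I_D2 − I_D1, so λ = (0.72 − 0.618) / (0.618 × 5.19 − 0.72 × 2.74) = 0.102 / 1.23 = 0.0826 V⁻¹.

λ = 0.0826 V⁻¹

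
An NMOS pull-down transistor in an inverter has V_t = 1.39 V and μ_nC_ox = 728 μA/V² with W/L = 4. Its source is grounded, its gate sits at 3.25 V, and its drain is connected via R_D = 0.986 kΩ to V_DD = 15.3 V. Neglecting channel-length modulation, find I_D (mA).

V_GS = V_G = 3.25 V, so V_ov = 3.25 − 1.39 = 1.86 V.
k_n = μ_nC_ox · (W/L) = 2.912 mA/V².
Assume saturation: I_D = ½ k_n V_ov² = 0.5 × 2.912 × 1.86² = 5.04 mA, giving V_DS = V_DD − I_D R_D = 15.3 − 5.04 × 0.986 = 10.3 V.
V_DS = 10.3 V ≥ V_ov = 1.86 V, confirming saturation.

I_D = 5.04 mA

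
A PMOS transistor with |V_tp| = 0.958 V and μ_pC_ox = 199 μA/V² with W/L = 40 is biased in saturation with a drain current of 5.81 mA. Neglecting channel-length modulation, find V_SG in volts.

V_SG = 2.17 V

k_p = μ_pC_ox · (W/L) = 7.96 mA/V².
In saturation I_D = ½ k_p (V_SG − |V_tp|)², so V_SG − |V_tp| = √(2 I_D / k_p) = √(2 × 5.81 / 7.96) = 1.21 V.
V_SG = 0.958 + 1.21 = 2.17 V.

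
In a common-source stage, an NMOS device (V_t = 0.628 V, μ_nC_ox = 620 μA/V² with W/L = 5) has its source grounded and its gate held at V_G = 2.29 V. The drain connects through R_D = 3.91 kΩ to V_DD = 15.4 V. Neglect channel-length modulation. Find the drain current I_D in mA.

I_D = 3.67 mA

V_GS = V_G = 2.29 V, so V_ov = 2.29 − 0.628 = 1.66 V.
k_n = μ_nC_ox · (W/L) = 3.1 mA/V².
Assume saturation: I_D = ½ k_n V_ov² = 0.5 × 3.1 × 1.66² = 4.28 mA, giving V_DS = V_DD − I_D R_D = 15.4 − 4.28 × 3.91 = -1.34 V.
But -1.34 V < V_ov = 1.66 V, so the device is actually in triode.
In triode I_D = k_n[V_ov V_DS − ½ V_DS²] and I_D = (V_DD − V_DS)/R_D. Equating: 6.06 V_DS² − 21.15 V_DS + 15.4 = 0, giving V_DS = 1.04 V (the root below V_ov).
I_D = (15.4 − 1.04) / 3.91 = 3.67 mA.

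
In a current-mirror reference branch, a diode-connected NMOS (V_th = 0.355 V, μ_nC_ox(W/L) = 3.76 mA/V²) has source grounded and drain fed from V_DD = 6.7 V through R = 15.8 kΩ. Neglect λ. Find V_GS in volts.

V_GS = 0.801 V

With gate tied to drain, V_GS = V_DS ≥ V_GS − V_th, so the device is in saturation.
KCL at the drain: ½ k_n (V_GS − V_th)² = (V_DD − V_GS)/R.
Let x = V_GS − 0.355. Then 29.7 x² + x − 6.345 = 0, giving x = 0.446 V (positive root), so V_GS = 0.801 V.
I_D = (V_DD − V_GS)/R = (6.7 − 0.801) / 15.8 = 0.373 mA.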